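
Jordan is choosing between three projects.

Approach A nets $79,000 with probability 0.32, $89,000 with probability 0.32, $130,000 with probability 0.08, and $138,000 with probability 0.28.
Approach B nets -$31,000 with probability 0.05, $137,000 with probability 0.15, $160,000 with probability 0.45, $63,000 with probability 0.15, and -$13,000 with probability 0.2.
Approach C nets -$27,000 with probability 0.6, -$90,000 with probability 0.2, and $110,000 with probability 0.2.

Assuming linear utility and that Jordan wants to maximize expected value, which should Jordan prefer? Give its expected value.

Approach A ($102,800)

Approach A = 0.32 × 79000 + 0.32 × 89000 + 0.08 × 130000 + 0.28 × 138000 = 25280 + 28480 + 10400 + 38640 = 102800
Approach B = 0.05 × (-31000) + 0.15 × 137000 + 0.45 × 160000 + 0.15 × 63000 + 0.2 × (-13000) = -1550 + 20550 + 72000 + 9450 − 2600 = 97850
Approach C = 0.6 × (-27000) + 0.2 × (-90000) + 0.2 × 110000 = -16200 − 18000 + 22000 = -12200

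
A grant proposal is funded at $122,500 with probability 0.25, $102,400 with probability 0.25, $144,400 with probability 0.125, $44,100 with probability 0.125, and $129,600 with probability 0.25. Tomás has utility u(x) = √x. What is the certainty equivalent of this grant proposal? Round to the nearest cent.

$109,726.56

E[u] = 0.25·√122500 + 0.25·√102400 + 0.125·√144400 + 0.125·√44100 + 0.25·√129600 = 0.25·350 + 0.25·320 + 0.125·380 + 0.125·210 + 0.25·360 = 331.25
CE = (331.25)² = 109726.5625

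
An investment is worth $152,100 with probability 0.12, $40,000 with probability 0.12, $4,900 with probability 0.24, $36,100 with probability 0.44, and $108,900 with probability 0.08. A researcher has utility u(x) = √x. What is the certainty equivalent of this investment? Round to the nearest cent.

$39,045.76

E[u] = 0.12·√152100 + 0.12·√40000 + 0.24·√4900 + 0.44·√36100 + 0.08·√108900 = 0.12·390 + 0.12·200 + 0.24·70 + 0.44·190 + 0.08·330 = 197.6
CE = (197.6)² = 39045.76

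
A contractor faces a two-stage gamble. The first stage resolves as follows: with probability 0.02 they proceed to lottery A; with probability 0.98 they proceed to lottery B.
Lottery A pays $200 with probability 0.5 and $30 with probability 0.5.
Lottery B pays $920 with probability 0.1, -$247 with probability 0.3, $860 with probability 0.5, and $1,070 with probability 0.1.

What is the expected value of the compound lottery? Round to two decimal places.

$546.10

EV(A) = 0.5 × 200 + 0.5 × 30 = 100 + 15 = 115
EV(B) = 0.1 × 920 + 0.3 × (-247) + 0.5 × 860 + 0.1 × 1070 = 92 − 74.1 + 430 + 107 = 554.9
Overall = 0.02 × 115 + 0.98 × 554.9 = 2.3 + 543.802 = 546.102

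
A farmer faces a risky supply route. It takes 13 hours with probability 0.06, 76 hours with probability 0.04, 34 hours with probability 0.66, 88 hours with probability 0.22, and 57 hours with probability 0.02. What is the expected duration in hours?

46.76 hours

EV = 0.06 × 13 + 0.04 × 76 + 0.66 × 34 + 0.22 × 88 + 0.02 × 57 = 0.78 + 3.04 + 22.44 + 19.36 + 1.14 = 46.76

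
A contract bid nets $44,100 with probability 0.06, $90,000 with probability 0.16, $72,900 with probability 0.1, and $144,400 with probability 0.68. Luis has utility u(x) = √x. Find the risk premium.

$2,812

E[u] = 0.06·√44100 + 0.16·√90000 + 0.1·√72900 + 0.68·√144400 = 0.06·210 + 0.16·300 + 0.1·270 + 0.68·380 = 346
CE = (346)² = 119716
Risk premium = EV − CE = 122528 − 119716 = 2812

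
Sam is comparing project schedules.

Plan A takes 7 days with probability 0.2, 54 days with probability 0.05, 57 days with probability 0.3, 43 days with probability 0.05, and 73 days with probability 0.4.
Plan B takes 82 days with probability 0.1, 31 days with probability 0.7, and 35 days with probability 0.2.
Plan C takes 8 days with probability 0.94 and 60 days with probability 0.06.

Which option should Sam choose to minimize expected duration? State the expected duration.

Plan A = 0.2 × 7 + 0.05 × 54 + 0.3 × 57 + 0.05 × 43 + 0.4 × 73 = 1.4 + 2.7 + 17.1 + 2.15 + 29.2 = 52.55
Plan B = 0.1 × 82 + 0.7 × 31 + 0.2 × 35 = 8.2 + 21.7 + 7 = 36.9
Plan C = 0.94 × 8 + 0.06 × 60 = 7.52 + 3.6 = 11.12

Plan C (11.12 days)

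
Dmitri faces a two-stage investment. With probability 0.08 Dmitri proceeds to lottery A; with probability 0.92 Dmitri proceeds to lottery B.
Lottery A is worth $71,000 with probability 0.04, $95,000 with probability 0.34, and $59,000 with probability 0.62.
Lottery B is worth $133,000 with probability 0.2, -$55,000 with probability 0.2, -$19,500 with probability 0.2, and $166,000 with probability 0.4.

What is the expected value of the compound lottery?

EV(A) = 0.04 × 71000 + 0.34 × 95000 + 0.62 × 59000 = 2840 + 32300 + 36580 = 71720
EV(B) = 0.2 × 133000 + 0.2 × (-55000) + 0.2 × (-19500) + 0.4 × 166000 = 26600 − 11000 − 3900 + 66400 = 78100
Overall = 0.08 × 71720 + 0.92 × 78100 = 5737.6 + 71852 = 77589.6

$77,589.60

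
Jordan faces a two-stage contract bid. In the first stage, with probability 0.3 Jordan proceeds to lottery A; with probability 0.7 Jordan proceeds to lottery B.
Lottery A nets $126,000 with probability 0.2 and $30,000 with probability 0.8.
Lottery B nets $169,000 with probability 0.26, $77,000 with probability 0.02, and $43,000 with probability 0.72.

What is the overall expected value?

$68,268

EV(A) = 0.2 × 126000 + 0.8 × 30000 = 25200 + 24000 = 49200
EV(B) = 0.26 × 169000 + 0.02 × 77000 + 0.72 × 43000 = 43940 + 1540 + 30960 = 76440
Overall = 0.3 × 49200 + 0.7 × 76440 = 14760 + 53508 = 68268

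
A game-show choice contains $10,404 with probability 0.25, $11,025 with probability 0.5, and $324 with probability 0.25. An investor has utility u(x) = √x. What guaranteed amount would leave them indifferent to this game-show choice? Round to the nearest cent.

$6,806.25

E[u] = 0.25·√10404 + 0.5·√11025 + 0.25·√324 = 0.25·102 + 0.5·105 + 0.25·18 = 82.5
CE = (82.5)² = 6806.25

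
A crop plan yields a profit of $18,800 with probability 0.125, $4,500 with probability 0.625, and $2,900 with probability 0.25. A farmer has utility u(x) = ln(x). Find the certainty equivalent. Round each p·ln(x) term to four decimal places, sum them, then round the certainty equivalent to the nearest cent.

$4,820.82

E[u] = 0.125·ln(18800) + 0.625·ln(4500) + 0.25·ln(2900) = 1.2302 + 5.2574 + 1.9931 = 8.4807
CE = e^8.4807 ≈ 4820.82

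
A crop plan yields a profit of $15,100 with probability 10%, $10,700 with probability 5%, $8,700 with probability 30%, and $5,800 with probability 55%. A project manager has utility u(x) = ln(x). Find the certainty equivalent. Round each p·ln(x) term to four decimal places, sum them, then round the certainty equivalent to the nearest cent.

E[u] = 0.1·ln(15100) + 0.05·ln(10700) + 0.3·ln(8700) + 0.55·ln(5800) = 0.9622 + 0.4639 + 2.7213 + 4.7661 = 8.9135
CE = e^8.9135 ≈ 7431.63

$7,431.63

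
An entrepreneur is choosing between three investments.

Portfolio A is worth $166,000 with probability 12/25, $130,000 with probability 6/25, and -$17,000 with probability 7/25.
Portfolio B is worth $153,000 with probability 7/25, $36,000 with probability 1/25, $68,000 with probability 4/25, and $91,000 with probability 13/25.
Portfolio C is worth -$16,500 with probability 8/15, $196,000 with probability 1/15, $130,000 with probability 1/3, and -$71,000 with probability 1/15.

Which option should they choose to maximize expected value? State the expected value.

Portfolio A = 12/25 × 166000 + 6/25 × 130000 + 7/25 × (-17000) = 79680 + 31200 − 4760 = 106120
Portfolio B = 7/25 × 153000 + 1/25 × 36000 + 4/25 × 68000 + 13/25 × 91000 = 42840 + 1440 + 10880 + 47320 = 102480
Portfolio C = 8/15 × (-16500) + 1/15 × 196000 + 1/3 × 130000 + 1/15 × (-71000) = -8800 + 13066.6667 + 43333.3333 − 4733.3333 = 42866.6667

Portfolio A ($106,120)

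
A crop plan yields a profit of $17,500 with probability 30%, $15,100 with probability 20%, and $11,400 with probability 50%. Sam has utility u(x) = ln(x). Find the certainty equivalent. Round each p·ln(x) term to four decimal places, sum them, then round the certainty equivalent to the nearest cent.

$13,714.38

E[u] = 0.3·ln(17500) + 0.2·ln(15100) + 0.5·ln(11400) = 2.9310 + 1.9245 + 4.6707 = 9.5262
CE = e^9.5262 ≈ 13714.38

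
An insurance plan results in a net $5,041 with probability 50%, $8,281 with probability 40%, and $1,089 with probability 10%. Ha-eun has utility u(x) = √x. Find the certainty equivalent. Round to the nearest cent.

E[u] = 0.5·√5041 + 0.4·√8281 + 0.1·√1089 = 0.5·71 + 0.4·91 + 0.1·33 = 75.2
CE = (75.2)² = 5655.04

$5,655.04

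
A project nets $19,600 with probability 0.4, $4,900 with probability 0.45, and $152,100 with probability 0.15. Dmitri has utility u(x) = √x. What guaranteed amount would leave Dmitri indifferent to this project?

E[u] = 0.4·√19600 + 0.45·√4900 + 0.15·√152100 = 0.4·140 + 0.45·70 + 0.15·390 = 146
CE = (146)² = 21316

$21,316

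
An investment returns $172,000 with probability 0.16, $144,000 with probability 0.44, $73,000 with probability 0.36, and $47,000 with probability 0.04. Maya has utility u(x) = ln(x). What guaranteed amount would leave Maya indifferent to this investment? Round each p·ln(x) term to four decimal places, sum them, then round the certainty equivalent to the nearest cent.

E[u] = 0.16·ln(172000) + 0.44·ln(144000) + 0.36·ln(73000) + 0.04·ln(47000) = 1.9288 + 5.2261 + 4.0314 + 0.4303 = 11.6166
CE = e^11.6166 ≈ 110923.94

$110,923.94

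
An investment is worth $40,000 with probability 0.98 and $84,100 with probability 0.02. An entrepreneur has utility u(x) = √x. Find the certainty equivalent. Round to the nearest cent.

$40,723.24

E[u] = 0.98·√40000 + 0.02·√84100 = 0.98·200 + 0.02·290 = 201.8
CE = (201.8)² = 40723.24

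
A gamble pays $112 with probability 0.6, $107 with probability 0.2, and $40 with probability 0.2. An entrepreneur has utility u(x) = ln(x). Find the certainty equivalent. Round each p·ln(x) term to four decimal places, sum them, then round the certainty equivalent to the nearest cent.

E[u] = 0.6·ln(112) + 0.2·ln(107) + 0.2·ln(40) = 2.8311 + 0.9346 + 0.7378 = 4.5035
CE = e^4.5035 ≈ 90.33

$90.33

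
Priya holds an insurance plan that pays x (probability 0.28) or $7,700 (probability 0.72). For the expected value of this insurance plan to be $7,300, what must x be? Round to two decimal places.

x = $6,271.43

0.28·x + 0.72·7700 = 7300
0.28·x = 7300 − 5544 = 1756
x = 1756 / 0.28 = 6271.4286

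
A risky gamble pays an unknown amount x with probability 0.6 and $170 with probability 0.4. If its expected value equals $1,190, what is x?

0.6·x + 0.4·170 = 1190
0.6·x = 1190 − 68 = 1122
x = 1122 / 0.6 = 1870

x = $1,870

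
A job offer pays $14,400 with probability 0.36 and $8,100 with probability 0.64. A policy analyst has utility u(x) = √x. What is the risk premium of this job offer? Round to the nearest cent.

E[u] = 0.36·√14400 + 0.64·√8100 = 0.36·120 + 0.64·90 = 100.8
CE = (100.8)² = 10160.64
Risk premium = EV − CE = 10368 − 10160.64 = 207.36

$207.36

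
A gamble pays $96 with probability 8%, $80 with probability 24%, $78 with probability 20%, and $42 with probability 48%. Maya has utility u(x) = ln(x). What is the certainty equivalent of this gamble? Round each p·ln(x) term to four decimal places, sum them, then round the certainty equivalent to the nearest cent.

E[u] = 0.08·ln(96) + 0.24·ln(80) + 0.2·ln(78) + 0.48·ln(42) = 0.3651 + 1.0517 + 0.8713 + 1.7941 = 4.0822
CE = e^4.0822 ≈ 59.28

$59.28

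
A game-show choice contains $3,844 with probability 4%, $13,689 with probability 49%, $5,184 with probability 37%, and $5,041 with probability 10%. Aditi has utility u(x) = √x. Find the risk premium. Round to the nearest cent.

$531.95

E[u] = 0.04·√3844 + 0.49·√13689 + 0.37·√5184 + 0.1·√5041 = 0.04·62 + 0.49·117 + 0.37·72 + 0.1·71 = 93.55
CE = (93.55)² = 8751.6025
Risk premium = EV − CE = 9283.55 − 8751.6025 = 531.9475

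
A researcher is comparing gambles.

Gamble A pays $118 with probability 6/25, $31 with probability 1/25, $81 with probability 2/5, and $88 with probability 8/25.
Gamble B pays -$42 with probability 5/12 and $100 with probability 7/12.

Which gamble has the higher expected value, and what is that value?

Gamble A ($90.12)

Gamble A = 6/25 × 118 + 1/25 × 31 + 2/5 × 81 + 8/25 × 88 = 28.32 + 1.24 + 32.4 + 28.16 = 90.12
Gamble B = 5/12 × (-42) + 7/12 × 100 = -17.5 + 58.3333 = 40.8333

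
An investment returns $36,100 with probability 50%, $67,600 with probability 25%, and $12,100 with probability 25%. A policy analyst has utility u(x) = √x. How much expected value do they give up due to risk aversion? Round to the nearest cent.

E[u] = 0.5·√36100 + 0.25·√67600 + 0.25·√12100 = 0.5·190 + 0.25·260 + 0.25·110 = 187.5
CE = (187.5)² = 35156.25
Risk premium = EV − CE = 37975 − 35156.25 = 2818.75

$2,818.75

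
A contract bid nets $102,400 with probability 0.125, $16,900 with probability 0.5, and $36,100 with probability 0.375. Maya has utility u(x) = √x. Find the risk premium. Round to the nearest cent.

$3,723.44

E[u] = 0.125·√102400 + 0.5·√16900 + 0.375·√36100 = 0.125·320 + 0.5·130 + 0.375·190 = 176.25
CE = (176.25)² = 31064.0625
Risk premium = EV − CE = 34787.5 − 31064.0625 = 3723.4375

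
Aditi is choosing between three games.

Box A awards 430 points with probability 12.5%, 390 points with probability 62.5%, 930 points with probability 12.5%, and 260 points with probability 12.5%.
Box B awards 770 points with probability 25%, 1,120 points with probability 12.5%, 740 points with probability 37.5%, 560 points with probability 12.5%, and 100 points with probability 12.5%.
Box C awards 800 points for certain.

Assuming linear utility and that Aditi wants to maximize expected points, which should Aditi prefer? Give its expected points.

Box A = 0.125 × 430 + 0.625 × 390 + 0.125 × 930 + 0.125 × 260 = 53.75 + 243.75 + 116.25 + 32.5 = 446.25
Box B = 0.25 × 770 + 0.125 × 1120 + 0.375 × 740 + 0.125 × 560 + 0.125 × 100 = 192.5 + 140 + 277.5 + 70 + 12.5 = 692.5
Box C: 800 (certain)

Box C (800 points)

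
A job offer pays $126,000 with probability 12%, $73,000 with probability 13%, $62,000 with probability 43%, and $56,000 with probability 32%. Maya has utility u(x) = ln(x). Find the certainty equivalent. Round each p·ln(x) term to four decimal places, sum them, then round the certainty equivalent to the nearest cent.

$66,749.36

E[u] = 0.12·ln(126000) + 0.13·ln(73000) + 0.43·ln(62000) + 0.32·ln(56000) = 1.4093 + 1.4558 + 4.7450 + 3.4986 = 11.1087
CE = e^11.1087 ≈ 66749.36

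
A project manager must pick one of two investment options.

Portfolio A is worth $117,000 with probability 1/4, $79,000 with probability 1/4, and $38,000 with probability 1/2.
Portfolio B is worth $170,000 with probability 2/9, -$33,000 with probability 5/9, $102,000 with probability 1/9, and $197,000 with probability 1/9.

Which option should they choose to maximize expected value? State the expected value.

Portfolio A = 1/4 × 117000 + 1/4 × 79000 + 1/2 × 38000 = 29250 + 19750 + 19000 = 68000
Portfolio B = 2/9 × 170000 + 5/9 × (-33000) + 1/9 × 102000 + 1/9 × 197000 = 37777.7778 − 18333.3333 + 11333.3333 + 21888.8889 = 52666.6667

Portfolio A ($68,000)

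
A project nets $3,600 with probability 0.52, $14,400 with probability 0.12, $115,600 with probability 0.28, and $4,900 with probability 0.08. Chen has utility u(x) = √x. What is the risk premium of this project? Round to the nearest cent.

E[u] = 0.52·√3600 + 0.12·√14400 + 0.28·√115600 + 0.08·√4900 = 0.52·60 + 0.12·120 + 0.28·340 + 0.08·70 = 146.4
CE = (146.4)² = 21432.96
Risk premium = EV − CE = 36360 − 21432.96 = 14927.04

$14,927.04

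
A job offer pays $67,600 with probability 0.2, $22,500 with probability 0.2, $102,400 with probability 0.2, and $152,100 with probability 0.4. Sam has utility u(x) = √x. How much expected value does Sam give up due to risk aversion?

$8,136

E[u] = 0.2·√67600 + 0.2·√22500 + 0.2·√102400 + 0.4·√152100 = 0.2·260 + 0.2·150 + 0.2·320 + 0.4·390 = 302
CE = (302)² = 91204
Risk premium = EV − CE = 99340 − 91204 = 8136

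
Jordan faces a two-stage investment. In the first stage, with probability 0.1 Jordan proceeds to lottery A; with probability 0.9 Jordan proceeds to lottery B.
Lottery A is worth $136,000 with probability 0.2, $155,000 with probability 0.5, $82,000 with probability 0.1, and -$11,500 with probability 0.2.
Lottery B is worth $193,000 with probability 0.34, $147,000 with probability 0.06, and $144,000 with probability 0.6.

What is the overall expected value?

EV(A) = 0.2 × 136000 + 0.5 × 155000 + 0.1 × 82000 + 0.2 × (-11500) = 27200 + 77500 + 8200 − 2300 = 110600
EV(B) = 0.34 × 193000 + 0.06 × 147000 + 0.6 × 144000 = 65620 + 8820 + 86400 = 160840
Overall = 0.1 × 110600 + 0.9 × 160840 = 11060 + 144756 = 155816

$155,816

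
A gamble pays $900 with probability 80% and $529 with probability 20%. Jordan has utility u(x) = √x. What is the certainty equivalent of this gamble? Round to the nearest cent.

$817.96

E[u] = 0.8·√900 + 0.2·√529 = 0.8·30 + 0.2·23 = 28.6
CE = (28.6)² = 817.96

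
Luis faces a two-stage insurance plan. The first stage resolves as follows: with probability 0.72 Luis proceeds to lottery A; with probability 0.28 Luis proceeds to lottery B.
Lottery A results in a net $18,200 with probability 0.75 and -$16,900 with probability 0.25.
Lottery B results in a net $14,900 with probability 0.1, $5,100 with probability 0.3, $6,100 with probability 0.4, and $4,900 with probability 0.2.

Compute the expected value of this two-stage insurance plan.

EV(A) = 0.75 × 18200 + 0.25 × (-16900) = 13650 − 4225 = 9425
EV(B) = 0.1 × 14900 + 0.3 × 5100 + 0.4 × 6100 + 0.2 × 4900 = 1490 + 1530 + 2440 + 980 = 6440
Overall = 0.72 × 9425 + 0.28 × 6440 = 6786 + 1803.2 = 8589.2

$8,589.20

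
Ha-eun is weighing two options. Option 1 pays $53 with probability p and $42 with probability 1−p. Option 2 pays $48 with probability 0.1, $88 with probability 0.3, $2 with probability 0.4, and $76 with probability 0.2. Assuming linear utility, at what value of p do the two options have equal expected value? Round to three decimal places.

EV(Option 2) = 0.1 × 48 + 0.3 × 88 + 0.4 × 2 + 0.2 × 76 = 4.8 + 26.4 + 0.8 + 15.2 = 47.2
p·53 + (1−p)·42 = 47.2
11p + 42 = 47.2
p = (47.2 − 42) / 11

p = 0.473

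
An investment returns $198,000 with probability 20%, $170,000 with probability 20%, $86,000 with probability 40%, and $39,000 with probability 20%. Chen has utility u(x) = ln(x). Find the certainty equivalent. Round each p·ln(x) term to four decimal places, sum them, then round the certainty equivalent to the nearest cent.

E[u] = 0.2·ln(198000) + 0.2·ln(170000) + 0.4·ln(86000) + 0.2·ln(39000) = 2.4392 + 2.4087 + 4.5448 + 2.1143 = 11.5070
CE = e^11.5070 ≈ 99409.21

$99,409.21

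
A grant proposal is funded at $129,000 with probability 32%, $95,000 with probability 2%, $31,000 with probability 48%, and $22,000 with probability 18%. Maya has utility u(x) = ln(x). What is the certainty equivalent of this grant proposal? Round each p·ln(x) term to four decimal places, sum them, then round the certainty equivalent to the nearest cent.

E[u] = 0.32·ln(129000) + 0.02·ln(95000) + 0.48·ln(31000) + 0.18·ln(22000) = 3.7656 + 0.2292 + 4.9640 + 1.7998 = 10.7586
CE = e^10.7586 ≈ 47032.78

$47,032.78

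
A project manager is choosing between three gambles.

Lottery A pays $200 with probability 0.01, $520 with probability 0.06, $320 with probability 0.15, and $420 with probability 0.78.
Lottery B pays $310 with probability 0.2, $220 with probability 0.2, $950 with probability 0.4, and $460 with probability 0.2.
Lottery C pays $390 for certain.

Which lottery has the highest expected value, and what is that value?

Lottery A = 0.01 × 200 + 0.06 × 520 + 0.15 × 320 + 0.78 × 420 = 2 + 31.2 + 48 + 327.6 = 408.8
Lottery B = 0.2 × 310 + 0.2 × 220 + 0.4 × 950 + 0.2 × 460 = 62 + 44 + 380 + 92 = 578
Lottery C: 390 (certain)

Lottery B ($578)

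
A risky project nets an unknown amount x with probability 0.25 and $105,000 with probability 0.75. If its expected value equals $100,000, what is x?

0.25·x + 0.75·105000 = 100000
0.25·x = 100000 − 78750 = 21250
x = 21250 / 0.25 = 85000

x = $85,000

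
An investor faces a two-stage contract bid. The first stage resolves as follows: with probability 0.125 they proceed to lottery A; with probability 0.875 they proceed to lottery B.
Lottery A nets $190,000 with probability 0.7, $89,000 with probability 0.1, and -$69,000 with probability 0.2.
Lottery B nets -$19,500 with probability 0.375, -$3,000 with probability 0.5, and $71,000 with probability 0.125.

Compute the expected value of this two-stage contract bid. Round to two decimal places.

$16,067.19

EV(A) = 0.7 × 190000 + 0.1 × 89000 + 0.2 × (-69000) = 133000 + 8900 − 13800 = 128100
EV(B) = 0.375 × (-19500) + 0.5 × (-3000) + 0.125 × 71000 = -7312.5 − 1500 + 8875 = 62.5
Overall = 0.125 × 128100 + 0.875 × 62.5 = 16012.5 + 54.6875 = 16067.1875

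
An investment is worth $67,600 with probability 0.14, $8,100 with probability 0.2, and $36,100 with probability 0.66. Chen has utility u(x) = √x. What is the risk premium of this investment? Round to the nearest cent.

$2,581.96

E[u] = 0.14·√67600 + 0.2·√8100 + 0.66·√36100 = 0.14·260 + 0.2·90 + 0.66·190 = 179.8
CE = (179.8)² = 32328.04
Risk premium = EV − CE = 34910 − 32328.04 = 2581.96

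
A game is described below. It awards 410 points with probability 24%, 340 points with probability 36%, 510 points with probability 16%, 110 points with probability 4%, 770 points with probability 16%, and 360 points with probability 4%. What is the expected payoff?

444.4 points

EV = 0.24 × 410 + 0.36 × 340 + 0.16 × 510 + 0.04 × 110 + 0.16 × 770 + 0.04 × 360 = 98.4 + 122.4 + 81.6 + 4.4 + 123.2 + 14.4 = 444.4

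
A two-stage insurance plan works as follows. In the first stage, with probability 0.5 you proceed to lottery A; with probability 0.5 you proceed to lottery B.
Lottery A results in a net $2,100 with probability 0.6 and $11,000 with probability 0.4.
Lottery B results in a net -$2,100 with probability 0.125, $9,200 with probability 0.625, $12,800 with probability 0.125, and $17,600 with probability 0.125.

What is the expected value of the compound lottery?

EV(A) = 0.6 × 2100 + 0.4 × 11000 = 1260 + 4400 = 5660
EV(B) = 0.125 × (-2100) + 0.625 × 9200 + 0.125 × 12800 + 0.125 × 17600 = -262.5 + 5750 + 1600 + 2200 = 9287.5
Overall = 0.5 × 5660 + 0.5 × 9287.5 = 2830 + 4643.75 = 7473.75

$7,473.75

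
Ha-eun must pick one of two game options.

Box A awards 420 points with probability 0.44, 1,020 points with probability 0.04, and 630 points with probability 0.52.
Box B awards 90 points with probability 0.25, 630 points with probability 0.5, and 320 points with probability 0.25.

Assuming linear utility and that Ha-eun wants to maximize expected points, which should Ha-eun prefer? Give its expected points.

Box A (553.2 points)

Box A = 0.44 × 420 + 0.04 × 1020 + 0.52 × 630 = 184.8 + 40.8 + 327.6 = 553.2
Box B = 0.25 × 90 + 0.5 × 630 + 0.25 × 320 = 22.5 + 315 + 80 = 417.5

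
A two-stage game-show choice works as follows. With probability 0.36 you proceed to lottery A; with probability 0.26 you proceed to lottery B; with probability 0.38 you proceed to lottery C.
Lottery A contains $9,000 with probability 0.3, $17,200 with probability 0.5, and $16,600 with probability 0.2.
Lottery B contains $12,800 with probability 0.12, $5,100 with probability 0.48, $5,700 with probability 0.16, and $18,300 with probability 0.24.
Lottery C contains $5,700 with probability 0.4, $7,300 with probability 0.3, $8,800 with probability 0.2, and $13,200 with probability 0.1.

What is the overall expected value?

$10,547.08

EV(A) = 0.3 × 9000 + 0.5 × 17200 + 0.2 × 16600 = 2700 + 8600 + 3320 = 14620
EV(B) = 0.12 × 12800 + 0.48 × 5100 + 0.16 × 5700 + 0.24 × 18300 = 1536 + 2448 + 912 + 4392 = 9288
EV(C) = 0.4 × 5700 + 0.3 × 7300 + 0.2 × 8800 + 0.1 × 13200 = 2280 + 2190 + 1760 + 1320 = 7550
Overall = 0.36 × 14620 + 0.26 × 9288 + 0.38 × 7550 = 5263.2 + 2414.88 + 2869 = 10547.08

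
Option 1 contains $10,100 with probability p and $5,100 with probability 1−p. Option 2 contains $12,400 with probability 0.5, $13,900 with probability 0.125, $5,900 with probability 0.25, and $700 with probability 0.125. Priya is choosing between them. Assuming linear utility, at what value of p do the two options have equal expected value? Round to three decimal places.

EV(Option 2) = 0.5 × 12400 + 0.125 × 13900 + 0.25 × 5900 + 0.125 × 700 = 6200 + 1737.5 + 1475 + 87.5 = 9500
p·10100 + (1−p)·5100 = 9500
5000p + 5100 = 9500
p = (9500 − 5100) / 5000

p = 0.880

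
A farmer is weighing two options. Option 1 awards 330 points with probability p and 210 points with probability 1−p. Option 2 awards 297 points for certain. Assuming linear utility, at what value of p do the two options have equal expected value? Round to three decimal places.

p·330 + (1−p)·210 = 297
120p + 210 = 297
p = (297 − 210) / 120

p = 0.725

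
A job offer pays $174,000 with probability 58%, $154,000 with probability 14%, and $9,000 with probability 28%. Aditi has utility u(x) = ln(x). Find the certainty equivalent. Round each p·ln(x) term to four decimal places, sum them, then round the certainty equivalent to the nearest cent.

E[u] = 0.58·ln(174000) + 0.14·ln(154000) + 0.28·ln(9000) = 6.9988 + 1.6723 + 2.5494 = 11.2205
CE = e^11.2205 ≈ 74645.09

$74,645.09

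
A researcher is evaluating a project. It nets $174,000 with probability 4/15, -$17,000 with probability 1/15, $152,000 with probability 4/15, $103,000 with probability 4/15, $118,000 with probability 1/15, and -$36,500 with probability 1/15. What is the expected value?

EV = 4/15 × 174000 + 1/15 × (-17000) + 4/15 × 152000 + 4/15 × 103000 + 1/15 × 118000 + 1/15 × (-36500) = 46400 − 1133.3333 + 40533.3333 + 27466.6667 + 7866.6667 − 2433.3333 = 118700

$118,700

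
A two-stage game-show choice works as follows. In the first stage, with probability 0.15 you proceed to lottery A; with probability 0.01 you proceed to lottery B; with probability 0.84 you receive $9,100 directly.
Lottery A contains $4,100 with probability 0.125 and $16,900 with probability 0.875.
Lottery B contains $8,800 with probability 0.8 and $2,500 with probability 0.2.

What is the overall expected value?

EV(A) = 0.125 × 4100 + 0.875 × 16900 = 512.5 + 14787.5 = 15300
EV(B) = 0.8 × 8800 + 0.2 × 2500 = 7040 + 500 = 7540
Branch C: 9100 (certain)
Overall = 0.15 × 15300 + 0.01 × 7540 + 0.84 × 9100 = 2295 + 75.4 + 7644 = 10014.4

$10,014.40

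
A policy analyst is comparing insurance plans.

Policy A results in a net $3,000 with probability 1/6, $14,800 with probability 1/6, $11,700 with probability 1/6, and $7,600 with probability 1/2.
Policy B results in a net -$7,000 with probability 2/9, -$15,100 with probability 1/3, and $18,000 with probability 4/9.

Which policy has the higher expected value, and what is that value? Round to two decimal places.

Policy A ($8,716.67)

Policy A = 1/6 × 3000 + 1/6 × 14800 + 1/6 × 11700 + 1/2 × 7600 = 500 + 2466.6667 + 1950 + 3800 = 8716.6667
Policy B = 2/9 × (-7000) + 1/3 × (-15100) + 4/9 × 18000 = -1555.5556 − 5033.3333 + 8000 = 1411.1111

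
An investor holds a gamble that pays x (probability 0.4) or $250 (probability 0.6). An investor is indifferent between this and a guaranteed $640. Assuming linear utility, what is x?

x = $1,225

0.4·x + 0.6·250 = 640
0.4·x = 640 − 150 = 490
x = 490 / 0.4 = 1225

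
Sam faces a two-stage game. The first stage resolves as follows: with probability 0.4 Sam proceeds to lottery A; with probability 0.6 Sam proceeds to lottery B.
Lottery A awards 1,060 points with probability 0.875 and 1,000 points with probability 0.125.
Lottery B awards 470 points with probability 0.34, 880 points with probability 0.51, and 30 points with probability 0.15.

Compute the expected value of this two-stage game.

EV(A) = 0.875 × 1060 + 0.125 × 1000 = 927.5 + 125 = 1052.5
EV(B) = 0.34 × 470 + 0.51 × 880 + 0.15 × 30 = 159.8 + 448.8 + 4.5 = 613.1
Overall = 0.4 × 1052.5 + 0.6 × 613.1 = 421 + 367.86 = 788.86

788.86 points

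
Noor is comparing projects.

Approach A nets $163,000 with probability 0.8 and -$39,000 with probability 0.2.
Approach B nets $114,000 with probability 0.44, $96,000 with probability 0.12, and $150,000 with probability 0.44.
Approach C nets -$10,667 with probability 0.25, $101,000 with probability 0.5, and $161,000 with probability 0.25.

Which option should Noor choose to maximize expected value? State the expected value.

Approach A = 0.8 × 163000 + 0.2 × (-39000) = 130400 − 7800 = 122600
Approach B = 0.44 × 114000 + 0.12 × 96000 + 0.44 × 150000 = 50160 + 11520 + 66000 = 127680
Approach C = 0.25 × (-10667) + 0.5 × 101000 + 0.25 × 161000 = -2666.75 + 50500 + 40250 = 88083.25

Approach B ($127,680)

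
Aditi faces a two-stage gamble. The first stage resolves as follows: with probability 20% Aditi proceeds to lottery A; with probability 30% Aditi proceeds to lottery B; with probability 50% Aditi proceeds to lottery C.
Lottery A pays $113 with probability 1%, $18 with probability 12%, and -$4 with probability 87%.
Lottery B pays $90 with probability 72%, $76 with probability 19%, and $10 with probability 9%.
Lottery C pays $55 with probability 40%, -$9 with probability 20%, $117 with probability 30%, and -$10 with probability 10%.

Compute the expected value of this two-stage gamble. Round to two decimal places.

$51.15

EV(A) = 0.01 × 113 + 0.12 × 18 + 0.87 × (-4) = 1.13 + 2.16 − 3.48 = -0.19
EV(B) = 0.72 × 90 + 0.19 × 76 + 0.09 × 10 = 64.8 + 14.44 + 0.9 = 80.14
EV(C) = 0.4 × 55 + 0.2 × (-9) + 0.3 × 117 + 0.1 × (-10) = 22 − 1.8 + 35.1 − 1 = 54.3
Overall = 0.2 × (-0.19) + 0.3 × 80.14 + 0.5 × 54.3 = -0.038 + 24.042 + 27.15 = 51.154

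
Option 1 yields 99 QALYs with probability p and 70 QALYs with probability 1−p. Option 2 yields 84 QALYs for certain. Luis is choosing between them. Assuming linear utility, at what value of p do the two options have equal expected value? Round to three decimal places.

p·99 + (1−p)·70 = 84
29p + 70 = 84
p = (84 − 70) / 29

p = 0.483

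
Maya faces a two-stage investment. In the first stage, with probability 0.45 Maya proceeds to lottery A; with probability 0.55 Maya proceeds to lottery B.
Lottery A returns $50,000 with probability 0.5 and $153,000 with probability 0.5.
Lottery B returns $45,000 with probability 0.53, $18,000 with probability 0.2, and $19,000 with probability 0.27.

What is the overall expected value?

EV(A) = 0.5 × 50000 + 0.5 × 153000 = 25000 + 76500 = 101500
EV(B) = 0.53 × 45000 + 0.2 × 18000 + 0.27 × 19000 = 23850 + 3600 + 5130 = 32580
Overall = 0.45 × 101500 + 0.55 × 32580 = 45675 + 17919 = 63594

$63,594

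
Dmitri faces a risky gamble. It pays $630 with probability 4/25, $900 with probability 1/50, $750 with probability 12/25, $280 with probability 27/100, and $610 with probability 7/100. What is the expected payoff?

EV = 4/25 × 630 + 1/50 × 900 + 12/25 × 750 + 27/100 × 280 + 7/100 × 610 = 100.8 + 18 + 360 + 75.6 + 42.7 = 597.1

$597.10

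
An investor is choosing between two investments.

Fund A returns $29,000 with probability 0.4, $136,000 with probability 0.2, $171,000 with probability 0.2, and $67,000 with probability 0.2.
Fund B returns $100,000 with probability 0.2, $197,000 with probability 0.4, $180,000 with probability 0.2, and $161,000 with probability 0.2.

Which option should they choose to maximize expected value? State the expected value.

Fund B ($167,000)

Fund A = 0.4 × 29000 + 0.2 × 136000 + 0.2 × 171000 + 0.2 × 67000 = 11600 + 27200 + 34200 + 13400 = 86400
Fund B = 0.2 × 100000 + 0.4 × 197000 + 0.2 × 180000 + 0.2 × 161000 = 20000 + 78800 + 36000 + 32200 = 167000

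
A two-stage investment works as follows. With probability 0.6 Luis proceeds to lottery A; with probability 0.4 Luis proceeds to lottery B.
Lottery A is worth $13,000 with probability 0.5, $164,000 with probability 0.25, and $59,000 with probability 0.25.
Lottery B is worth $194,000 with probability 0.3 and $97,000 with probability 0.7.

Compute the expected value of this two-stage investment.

EV(A) = 0.5 × 13000 + 0.25 × 164000 + 0.25 × 59000 = 6500 + 41000 + 14750 = 62250
EV(B) = 0.3 × 194000 + 0.7 × 97000 = 58200 + 67900 = 126100
Overall = 0.6 × 62250 + 0.4 × 126100 = 37350 + 50440 = 87790

$87,790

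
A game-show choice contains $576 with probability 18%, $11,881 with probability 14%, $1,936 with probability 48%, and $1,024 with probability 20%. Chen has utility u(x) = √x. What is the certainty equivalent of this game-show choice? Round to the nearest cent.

$2,218.41

E[u] = 0.18·√576 + 0.14·√11881 + 0.48·√1936 + 0.2·√1024 = 0.18·24 + 0.14·109 + 0.48·44 + 0.2·32 = 47.1
CE = (47.1)² = 2218.41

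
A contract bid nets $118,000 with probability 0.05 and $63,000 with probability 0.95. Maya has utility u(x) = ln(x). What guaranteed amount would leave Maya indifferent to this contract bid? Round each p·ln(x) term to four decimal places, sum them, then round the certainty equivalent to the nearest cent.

$65,003.73

E[u] = 0.05·ln(118000) + 0.95·ln(63000) = 0.5839 + 10.4983 = 11.0822
CE = e^11.0822 ≈ 65003.73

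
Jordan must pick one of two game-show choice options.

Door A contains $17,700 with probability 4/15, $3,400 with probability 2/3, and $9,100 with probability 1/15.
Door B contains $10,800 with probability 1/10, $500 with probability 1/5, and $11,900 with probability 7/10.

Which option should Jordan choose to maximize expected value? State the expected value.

Door B ($9,510)

Door A = 4/15 × 17700 + 2/3 × 3400 + 1/15 × 9100 = 4720 + 2266.6667 + 606.6667 = 7593.3333
Door B = 1/10 × 10800 + 1/5 × 500 + 7/10 × 11900 = 1080 + 100 + 8330 = 9510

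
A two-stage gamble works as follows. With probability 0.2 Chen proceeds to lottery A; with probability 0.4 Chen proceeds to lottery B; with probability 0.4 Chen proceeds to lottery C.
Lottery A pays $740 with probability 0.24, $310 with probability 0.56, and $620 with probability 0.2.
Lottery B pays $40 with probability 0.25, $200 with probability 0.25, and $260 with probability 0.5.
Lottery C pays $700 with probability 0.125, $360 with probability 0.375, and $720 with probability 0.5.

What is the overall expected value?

$404.04

EV(A) = 0.24 × 740 + 0.56 × 310 + 0.2 × 620 = 177.6 + 173.6 + 124 = 475.2
EV(B) = 0.25 × 40 + 0.25 × 200 + 0.5 × 260 = 10 + 50 + 130 = 190
EV(C) = 0.125 × 700 + 0.375 × 360 + 0.5 × 720 = 87.5 + 135 + 360 = 582.5
Overall = 0.2 × 475.2 + 0.4 × 190 + 0.4 × 582.5 = 95.04 + 76 + 233 = 404.04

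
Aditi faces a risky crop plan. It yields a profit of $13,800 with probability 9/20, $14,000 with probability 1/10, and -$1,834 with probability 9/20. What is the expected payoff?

EV = 9/20 × 13800 + 1/10 × 14000 + 9/20 × (-1834) = 6210 + 1400 − 825.3 = 6784.7

$6,784.70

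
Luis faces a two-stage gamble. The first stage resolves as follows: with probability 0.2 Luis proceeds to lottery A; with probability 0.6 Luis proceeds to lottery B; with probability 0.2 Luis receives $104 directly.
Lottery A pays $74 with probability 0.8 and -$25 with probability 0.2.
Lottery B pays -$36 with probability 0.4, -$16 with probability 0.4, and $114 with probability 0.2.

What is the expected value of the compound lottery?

EV(A) = 0.8 × 74 + 0.2 × (-25) = 59.2 − 5 = 54.2
EV(B) = 0.4 × (-36) + 0.4 × (-16) + 0.2 × 114 = -14.4 − 6.4 + 22.8 = 2
Branch C: 104 (certain)
Overall = 0.2 × 54.2 + 0.6 × 2 + 0.2 × 104 = 10.84 + 1.2 + 20.8 = 32.84

$32.84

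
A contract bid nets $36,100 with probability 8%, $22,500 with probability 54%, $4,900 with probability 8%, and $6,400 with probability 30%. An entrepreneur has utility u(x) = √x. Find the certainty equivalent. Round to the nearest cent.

$15,825.64

E[u] = 0.08·√36100 + 0.54·√22500 + 0.08·√4900 + 0.3·√6400 = 0.08·190 + 0.54·150 + 0.08·70 + 0.3·80 = 125.8
CE = (125.8)² = 15825.64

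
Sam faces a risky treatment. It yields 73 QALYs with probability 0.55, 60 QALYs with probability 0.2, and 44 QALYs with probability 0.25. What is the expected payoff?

63.15 QALYs

EV = 0.55 × 73 + 0.2 × 60 + 0.25 × 44 = 40.15 + 12 + 11 = 63.15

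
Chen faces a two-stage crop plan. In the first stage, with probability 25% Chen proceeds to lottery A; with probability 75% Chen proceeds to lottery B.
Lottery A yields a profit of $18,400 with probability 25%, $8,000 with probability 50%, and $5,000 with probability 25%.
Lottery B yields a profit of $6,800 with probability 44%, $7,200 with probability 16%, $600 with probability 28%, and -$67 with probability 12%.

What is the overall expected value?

$5,690.47

EV(A) = 0.25 × 18400 + 0.5 × 8000 + 0.25 × 5000 = 4600 + 4000 + 1250 = 9850
EV(B) = 0.44 × 6800 + 0.16 × 7200 + 0.28 × 600 + 0.12 × (-67) = 2992 + 1152 + 168 − 8.04 = 4303.96
Overall = 0.25 × 9850 + 0.75 × 4303.96 = 2462.5 + 3227.97 = 5690.47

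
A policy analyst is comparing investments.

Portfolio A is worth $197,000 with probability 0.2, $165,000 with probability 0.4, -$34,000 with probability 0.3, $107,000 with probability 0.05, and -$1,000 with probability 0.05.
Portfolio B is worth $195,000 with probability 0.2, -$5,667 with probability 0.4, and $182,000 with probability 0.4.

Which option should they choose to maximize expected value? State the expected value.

Portfolio B ($109,533.20)

Portfolio A = 0.2 × 197000 + 0.4 × 165000 + 0.3 × (-34000) + 0.05 × 107000 + 0.05 × (-1000) = 39400 + 66000 − 10200 + 5350 − 50 = 100500
Portfolio B = 0.2 × 195000 + 0.4 × (-5667) + 0.4 × 182000 = 39000 − 2266.8 + 72800 = 109533.2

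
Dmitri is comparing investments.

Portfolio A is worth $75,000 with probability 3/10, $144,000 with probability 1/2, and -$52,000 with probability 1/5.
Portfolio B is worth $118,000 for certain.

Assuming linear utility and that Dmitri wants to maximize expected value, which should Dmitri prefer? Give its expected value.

Portfolio B ($118,000)

Portfolio A = 3/10 × 75000 + 1/2 × 144000 + 1/5 × (-52000) = 22500 + 72000 − 10400 = 84100
Portfolio B: 118000 (certain)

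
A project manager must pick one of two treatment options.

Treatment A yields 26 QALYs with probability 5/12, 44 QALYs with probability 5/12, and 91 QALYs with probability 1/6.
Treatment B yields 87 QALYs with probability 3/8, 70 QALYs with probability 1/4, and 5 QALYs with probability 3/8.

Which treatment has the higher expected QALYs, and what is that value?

Treatment B (52 QALYs)

Treatment A = 5/12 × 26 + 5/12 × 44 + 1/6 × 91 = 10.8333 + 18.3333 + 15.1667 = 44.3333
Treatment B = 3/8 × 87 + 1/4 × 70 + 3/8 × 5 = 32.625 + 17.5 + 1.875 = 52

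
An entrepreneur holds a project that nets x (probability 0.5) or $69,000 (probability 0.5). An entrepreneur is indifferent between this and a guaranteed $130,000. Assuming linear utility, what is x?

x = $191,000

0.5·x + 0.5·69000 = 130000
0.5·x = 130000 − 34500 = 95500
x = 95500 / 0.5 = 191000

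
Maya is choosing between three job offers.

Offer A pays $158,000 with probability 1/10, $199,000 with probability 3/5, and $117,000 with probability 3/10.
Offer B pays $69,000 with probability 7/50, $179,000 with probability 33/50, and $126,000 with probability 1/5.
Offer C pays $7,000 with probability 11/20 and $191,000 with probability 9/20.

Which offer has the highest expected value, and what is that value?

Offer A ($170,300)

Offer A = 1/10 × 158000 + 3/5 × 199000 + 3/10 × 117000 = 15800 + 119400 + 35100 = 170300
Offer B = 7/50 × 69000 + 33/50 × 179000 + 1/5 × 126000 = 9660 + 118140 + 25200 = 153000
Offer C = 11/20 × 7000 + 9/20 × 191000 = 3850 + 85950 = 89800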